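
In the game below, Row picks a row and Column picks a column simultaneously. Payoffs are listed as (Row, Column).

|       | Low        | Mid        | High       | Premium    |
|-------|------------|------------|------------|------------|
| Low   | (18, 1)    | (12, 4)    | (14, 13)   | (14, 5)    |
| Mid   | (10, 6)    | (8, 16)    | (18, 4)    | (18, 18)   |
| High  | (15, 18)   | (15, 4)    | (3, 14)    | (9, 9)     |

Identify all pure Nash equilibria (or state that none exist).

A profile is a Nash equilibrium when each player is best-responding to the other.
Row's best responses — vs Low: Low (payoff 18); vs Mid: High (payoff 15); vs High: Mid (payoff 18); vs Premium: Mid (payoff 18).
Column's best responses — vs Low: High (payoff 13); vs Mid: Premium (payoff 18); vs High: Low (payoff 18).
The only mutual best response is (Mid, Premium); neither player gains by switching there.

(Mid, Premium)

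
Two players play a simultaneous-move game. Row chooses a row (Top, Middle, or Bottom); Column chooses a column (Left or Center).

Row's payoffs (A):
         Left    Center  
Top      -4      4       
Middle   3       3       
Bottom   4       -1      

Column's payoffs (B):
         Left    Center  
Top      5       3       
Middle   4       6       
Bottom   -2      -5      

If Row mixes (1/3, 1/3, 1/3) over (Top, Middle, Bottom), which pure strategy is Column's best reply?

Compute Column's expected payoff from each pure strategy against the given mix.
Left: (1/3)·5 + (1/3)·4 + (1/3)·(-2) = 7/3
Center: (1/3)·3 + (1/3)·6 + (1/3)·(-5) = 4/3
Highest expected payoff is 7/3, from Left.

Left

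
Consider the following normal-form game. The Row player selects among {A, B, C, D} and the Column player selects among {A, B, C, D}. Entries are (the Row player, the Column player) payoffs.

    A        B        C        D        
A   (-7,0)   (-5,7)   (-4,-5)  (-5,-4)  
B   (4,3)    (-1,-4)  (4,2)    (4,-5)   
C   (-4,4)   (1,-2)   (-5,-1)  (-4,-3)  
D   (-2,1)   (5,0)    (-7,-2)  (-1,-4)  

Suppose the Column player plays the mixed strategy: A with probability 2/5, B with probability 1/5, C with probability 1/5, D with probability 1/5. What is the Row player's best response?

B

The Row player's best reply maximizes expected payoff against the mix.
A: (2/5)·(-7) + (1/5)·(-5) + (1/5)·(-4) + (1/5)·(-5) = -28/5
B: (2/5)·4 + (1/5)·(-1) + (1/5)·4 + (1/5)·4 = 3
C: (2/5)·(-4) + (1/5)·1 + (1/5)·(-5) + (1/5)·(-4) = -16/5
D: (2/5)·(-2) + (1/5)·5 + (1/5)·(-7) + (1/5)·(-1) = -7/5
Highest expected payoff is 3, from B.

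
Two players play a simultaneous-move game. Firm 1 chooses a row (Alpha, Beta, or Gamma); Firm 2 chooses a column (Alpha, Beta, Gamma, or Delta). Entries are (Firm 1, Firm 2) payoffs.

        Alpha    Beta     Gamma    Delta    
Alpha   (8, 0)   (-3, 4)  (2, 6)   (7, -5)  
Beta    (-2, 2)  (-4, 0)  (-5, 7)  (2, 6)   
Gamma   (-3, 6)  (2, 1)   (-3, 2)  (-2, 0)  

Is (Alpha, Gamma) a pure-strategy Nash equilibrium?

Yes

Holding Firm 2 at Gamma: Firm 1 gets 2 from Alpha, versus -5 from Beta, -3 from Gamma. No profitable deviation for Firm 1.
Holding Firm 1 at Alpha: Firm 2 gets 6 from Gamma, versus 0 from Alpha, 4 from Beta, -5 from Delta. No profitable deviation for Firm 2 either.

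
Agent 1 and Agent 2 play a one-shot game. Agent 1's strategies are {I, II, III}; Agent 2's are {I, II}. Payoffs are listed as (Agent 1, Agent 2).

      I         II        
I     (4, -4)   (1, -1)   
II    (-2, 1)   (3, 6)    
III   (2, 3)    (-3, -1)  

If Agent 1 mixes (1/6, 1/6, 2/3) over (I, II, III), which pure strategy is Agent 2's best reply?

Compute Agent 2's expected payoff from each pure strategy against the given mix.
I: (1/6)·(-4) + (1/6)·1 + (2/3)·3 = 3/2
II: (1/6)·(-1) + (1/6)·6 + (2/3)·(-1) = 1/6
Highest expected payoff is 3/2, from I.

I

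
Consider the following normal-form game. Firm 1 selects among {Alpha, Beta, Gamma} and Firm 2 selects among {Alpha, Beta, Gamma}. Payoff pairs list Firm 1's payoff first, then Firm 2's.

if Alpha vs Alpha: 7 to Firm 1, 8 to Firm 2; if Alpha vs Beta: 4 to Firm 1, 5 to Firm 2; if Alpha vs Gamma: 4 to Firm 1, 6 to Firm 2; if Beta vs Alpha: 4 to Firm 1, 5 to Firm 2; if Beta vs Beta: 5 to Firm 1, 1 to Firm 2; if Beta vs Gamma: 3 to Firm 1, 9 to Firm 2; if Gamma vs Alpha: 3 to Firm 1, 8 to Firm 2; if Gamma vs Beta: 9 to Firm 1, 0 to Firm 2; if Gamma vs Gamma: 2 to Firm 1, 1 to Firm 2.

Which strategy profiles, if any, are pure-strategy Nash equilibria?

Find each player's best response to every opponent strategy; NE are the intersections.
Firm 1's best responses — vs Alpha: Alpha (payoff 7); vs Beta: Gamma (payoff 9); vs Gamma: Alpha (payoff 4).
Firm 2's best responses — vs Alpha: Alpha (payoff 8); vs Beta: Gamma (payoff 9); vs Gamma: Alpha (payoff 8).
The only mutual best response is (Alpha, Alpha); neither player gains by switching there.

(Alpha, Alpha)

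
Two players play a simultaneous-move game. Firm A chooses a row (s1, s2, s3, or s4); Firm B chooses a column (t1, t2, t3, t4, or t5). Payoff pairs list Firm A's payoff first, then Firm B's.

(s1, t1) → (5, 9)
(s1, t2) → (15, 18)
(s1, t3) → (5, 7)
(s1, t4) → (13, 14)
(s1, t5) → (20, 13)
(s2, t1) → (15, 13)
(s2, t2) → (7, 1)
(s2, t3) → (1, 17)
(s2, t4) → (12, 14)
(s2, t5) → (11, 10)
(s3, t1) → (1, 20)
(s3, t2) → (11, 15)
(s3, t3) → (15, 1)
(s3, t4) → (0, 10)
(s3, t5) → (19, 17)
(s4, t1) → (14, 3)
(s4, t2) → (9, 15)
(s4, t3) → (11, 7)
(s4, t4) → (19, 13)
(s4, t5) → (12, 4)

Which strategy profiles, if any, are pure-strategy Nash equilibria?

(s1, t2)

Find each player's best response to every opponent strategy; NE are the intersections.
Firm A's best responses — vs t1: s2 (payoff 15); vs t2: s1 (payoff 15); vs t3: s3 (payoff 15); vs t4: s4 (payoff 19); vs t5: s1 (payoff 20).
Firm B's best responses — vs s1: t2 (payoff 18); vs s2: t3 (payoff 17); vs s3: t1 (payoff 20); vs s4: t2 (payoff 15).
The only mutual best response is (s1, t2); neither player gains by switching there.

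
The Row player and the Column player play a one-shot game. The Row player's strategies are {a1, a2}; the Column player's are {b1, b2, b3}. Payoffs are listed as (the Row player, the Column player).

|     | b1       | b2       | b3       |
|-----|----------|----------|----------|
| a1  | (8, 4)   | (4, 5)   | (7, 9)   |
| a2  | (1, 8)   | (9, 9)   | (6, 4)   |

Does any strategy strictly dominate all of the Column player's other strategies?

No strictly dominant strategy

Check whether one of the Column player's strategies beats all alternatives regardless of what the opponent does.
b1 is not dominant: against a1, b2 gives 5 > 4.
b2 is not dominant: against a1, b3 gives 9 > 5.
b3 is not dominant: against a2, b1 gives 8 > 4.
No single strategy is best against every opponent action.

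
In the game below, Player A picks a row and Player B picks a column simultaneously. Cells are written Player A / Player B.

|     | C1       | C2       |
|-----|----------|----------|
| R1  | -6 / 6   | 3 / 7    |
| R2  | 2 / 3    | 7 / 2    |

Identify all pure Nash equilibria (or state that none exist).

(R2, C1)

A profile is a Nash equilibrium when each player is best-responding to the other.
Player A's best responses — vs C1: R2 (payoff 2); vs C2: R2 (payoff 7).
Player B's best responses — vs R1: C2 (payoff 7); vs R2: C1 (payoff 3).
The only mutual best response is (R2, C1); neither player gains by switching there.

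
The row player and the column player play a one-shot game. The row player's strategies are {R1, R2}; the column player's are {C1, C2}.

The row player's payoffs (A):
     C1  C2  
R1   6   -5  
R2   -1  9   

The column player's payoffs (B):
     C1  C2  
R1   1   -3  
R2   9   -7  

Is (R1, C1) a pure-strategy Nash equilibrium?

Yes

Holding the column player at C1: the row player gets 6 from R1, versus -1 from R2. No profitable deviation for the row player.
Holding the row player at R1: the column player gets 1 from C1, versus -3 from C2. No profitable deviation for the column player either.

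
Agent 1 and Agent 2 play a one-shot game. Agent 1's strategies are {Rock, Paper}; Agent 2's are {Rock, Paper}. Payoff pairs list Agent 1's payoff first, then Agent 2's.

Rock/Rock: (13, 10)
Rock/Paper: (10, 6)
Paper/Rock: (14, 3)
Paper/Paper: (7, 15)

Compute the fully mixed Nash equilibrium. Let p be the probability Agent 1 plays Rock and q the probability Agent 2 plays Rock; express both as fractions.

In a mixed NE each player is indifferent between their pure strategies, so the opponent's mix sets the indifference.
Agent 2 indifferent between Rock and Paper: p·10 + (1−p)·3 = p·6 + (1−p)·15 ⟹ 3 + 7p = 15 + (-9)p ⟹ p = 3/4.
Agent 1 indifferent between Rock and Paper: q·13 + (1−q)·10 = q·14 + (1−q)·7 ⟹ 10 + 3q = 7 + 7q ⟹ q = 3/4.

p = 3/4, q = 3/4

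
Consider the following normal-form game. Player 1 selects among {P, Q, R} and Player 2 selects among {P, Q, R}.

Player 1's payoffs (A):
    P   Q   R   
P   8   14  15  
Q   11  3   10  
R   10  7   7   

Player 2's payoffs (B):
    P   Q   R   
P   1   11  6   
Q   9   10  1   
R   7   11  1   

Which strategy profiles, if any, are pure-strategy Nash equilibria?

(P, Q)

Find each player's best response to every opponent strategy; NE are the intersections.
Player 1's best responses — vs P: Q (payoff 11); vs Q: P (payoff 14); vs R: P (payoff 15).
Player 2's best responses — vs P: Q (payoff 11); vs Q: Q (payoff 10); vs R: Q (payoff 11).
The only mutual best response is (P, Q); neither player gains by switching there.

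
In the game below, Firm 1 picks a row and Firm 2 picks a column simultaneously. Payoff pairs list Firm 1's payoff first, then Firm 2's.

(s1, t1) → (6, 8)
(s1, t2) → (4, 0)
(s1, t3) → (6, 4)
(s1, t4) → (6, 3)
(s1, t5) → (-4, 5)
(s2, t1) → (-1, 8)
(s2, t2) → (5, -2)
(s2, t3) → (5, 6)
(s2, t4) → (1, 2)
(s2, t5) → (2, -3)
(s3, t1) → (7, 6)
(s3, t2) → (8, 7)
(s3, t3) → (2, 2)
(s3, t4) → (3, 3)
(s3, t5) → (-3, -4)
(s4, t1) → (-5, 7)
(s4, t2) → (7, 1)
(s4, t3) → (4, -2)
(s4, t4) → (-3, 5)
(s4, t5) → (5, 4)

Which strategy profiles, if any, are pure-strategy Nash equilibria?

(s3, t2)

Find each player's best response to every opponent strategy; NE are the intersections.
Firm 1's best responses — vs t1: s3 (payoff 7); vs t2: s3 (payoff 8); vs t3: s1 (payoff 6); vs t4: s1 (payoff 6); vs t5: s4 (payoff 5).
Firm 2's best responses — vs s1: t1 (payoff 8); vs s2: t1 (payoff 8); vs s3: t2 (payoff 7); vs s4: t1 (payoff 7).
The only mutual best response is (s3, t2); neither player gains by switching there.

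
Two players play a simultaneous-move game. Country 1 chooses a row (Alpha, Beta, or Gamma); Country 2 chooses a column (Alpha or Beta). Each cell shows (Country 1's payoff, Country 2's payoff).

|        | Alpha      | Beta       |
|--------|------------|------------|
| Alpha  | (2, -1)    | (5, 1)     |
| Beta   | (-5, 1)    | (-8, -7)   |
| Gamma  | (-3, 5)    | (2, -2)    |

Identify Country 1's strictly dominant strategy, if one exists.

Check whether one of Country 1's strategies beats all alternatives regardless of what the opponent does.
Alpha strictly dominates: vs Alpha: 2 > each of {-5, -3}; vs Beta: 5 > each of {-8, 2}.

Alpha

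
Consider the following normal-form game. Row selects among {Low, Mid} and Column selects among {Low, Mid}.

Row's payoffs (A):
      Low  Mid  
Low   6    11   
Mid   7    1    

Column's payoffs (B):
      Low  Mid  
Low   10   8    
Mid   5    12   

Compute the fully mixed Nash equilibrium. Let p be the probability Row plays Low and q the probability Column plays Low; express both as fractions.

p = 7/9, q = 10/11

Each player's mixing probability is pinned down by making the *other* player indifferent.
Column indifferent between Low and Mid: p·10 + (1−p)·5 = p·8 + (1−p)·12 ⟹ 5 + 5p = 12 + (-4)p ⟹ p = 7/9.
Row indifferent between Low and Mid: q·6 + (1−q)·11 = q·7 + (1−q)·1 ⟹ 11 + (-5)q = 1 + 6q ⟹ q = 10/11.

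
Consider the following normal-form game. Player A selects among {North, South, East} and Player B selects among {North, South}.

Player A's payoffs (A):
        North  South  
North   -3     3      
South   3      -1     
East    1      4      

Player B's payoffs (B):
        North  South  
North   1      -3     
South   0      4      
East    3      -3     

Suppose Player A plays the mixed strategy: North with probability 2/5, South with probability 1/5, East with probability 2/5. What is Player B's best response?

Compute Player B's expected payoff from each pure strategy against the given mix.
North: (2/5)·1 + (1/5)·0 + (2/5)·3 = 8/5
South: (2/5)·(-3) + (1/5)·4 + (2/5)·(-3) = -8/5
Highest expected payoff is 8/5, from North.

North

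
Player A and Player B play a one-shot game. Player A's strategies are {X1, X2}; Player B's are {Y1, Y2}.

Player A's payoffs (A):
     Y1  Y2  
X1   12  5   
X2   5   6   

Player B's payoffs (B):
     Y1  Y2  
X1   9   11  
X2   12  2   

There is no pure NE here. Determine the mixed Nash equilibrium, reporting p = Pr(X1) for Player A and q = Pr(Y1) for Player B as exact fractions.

In a mixed NE each player is indifferent between their pure strategies, so the opponent's mix sets the indifference.
Player B indifferent between Y1 and Y2: p·9 + (1−p)·12 = p·11 + (1−p)·2 ⟹ 12 + (-3)p = 2 + 9p ⟹ p = 5/6.
Player A indifferent between X1 and X2: q·12 + (1−q)·5 = q·5 + (1−q)·6 ⟹ 5 + 7q = 6 + (-1)q ⟹ q = 1/8.

p = 5/6, q = 1/8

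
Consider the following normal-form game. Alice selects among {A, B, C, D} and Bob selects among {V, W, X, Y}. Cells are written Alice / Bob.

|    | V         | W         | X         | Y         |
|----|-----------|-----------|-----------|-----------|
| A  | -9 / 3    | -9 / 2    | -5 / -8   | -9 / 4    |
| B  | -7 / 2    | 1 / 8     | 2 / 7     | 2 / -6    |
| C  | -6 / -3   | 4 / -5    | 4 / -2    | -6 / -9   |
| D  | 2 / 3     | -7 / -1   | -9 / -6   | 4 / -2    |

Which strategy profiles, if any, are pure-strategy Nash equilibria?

(C, X) and (D, V)

A profile is a Nash equilibrium when each player is best-responding to the other.
Alice's best responses — vs V: D (payoff 2); vs W: C (payoff 4); vs X: C (payoff 4); vs Y: D (payoff 4).
Bob's best responses — vs A: Y (payoff 4); vs B: W (payoff 8); vs C: X (payoff -2); vs D: V (payoff 3).
Mutual best responses occur at (C, X) and (D, V); at each, neither player gains by switching.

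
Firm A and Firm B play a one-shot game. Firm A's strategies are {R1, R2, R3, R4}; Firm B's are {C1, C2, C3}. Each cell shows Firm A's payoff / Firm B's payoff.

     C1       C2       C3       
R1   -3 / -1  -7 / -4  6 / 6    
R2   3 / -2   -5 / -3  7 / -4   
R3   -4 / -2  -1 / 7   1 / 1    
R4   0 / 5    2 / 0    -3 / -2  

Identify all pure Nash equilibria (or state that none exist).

(R2, C1)

A profile is a Nash equilibrium when each player is best-responding to the other.
Firm A's best responses — vs C1: R2 (payoff 3); vs C2: R4 (payoff 2); vs C3: R2 (payoff 7).
Firm B's best responses — vs R1: C3 (payoff 6); vs R2: C1 (payoff -2); vs R3: C2 (payoff 7); vs R4: C1 (payoff 5).
The only mutual best response is (R2, C1); neither player gains by switching there.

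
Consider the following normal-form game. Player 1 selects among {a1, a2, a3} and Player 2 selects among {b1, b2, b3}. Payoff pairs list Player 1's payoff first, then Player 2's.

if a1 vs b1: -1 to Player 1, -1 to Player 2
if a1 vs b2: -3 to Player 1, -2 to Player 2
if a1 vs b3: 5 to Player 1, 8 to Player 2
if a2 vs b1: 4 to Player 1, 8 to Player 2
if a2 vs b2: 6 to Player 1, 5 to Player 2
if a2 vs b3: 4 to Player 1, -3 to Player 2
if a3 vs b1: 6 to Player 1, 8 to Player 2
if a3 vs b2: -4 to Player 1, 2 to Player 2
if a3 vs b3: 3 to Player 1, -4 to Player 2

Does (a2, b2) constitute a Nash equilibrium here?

Holding Player 2 at b2: Player 1 gets 6 from a2, versus -3 from a1, -4 from a3. No profitable deviation for Player 1.
Holding Player 1 at a2: Player 2 gets 5 from b2 but could get 8 by switching to b1. Player 2 has a profitable deviation.

No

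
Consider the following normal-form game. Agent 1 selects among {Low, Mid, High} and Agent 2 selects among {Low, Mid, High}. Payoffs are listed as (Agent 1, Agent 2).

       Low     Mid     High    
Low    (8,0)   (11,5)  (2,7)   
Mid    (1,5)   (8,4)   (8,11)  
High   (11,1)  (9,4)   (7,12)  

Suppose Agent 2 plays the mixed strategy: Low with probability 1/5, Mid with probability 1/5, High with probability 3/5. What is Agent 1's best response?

High

Agent 1's best reply maximizes expected payoff against the mix.
Low: (1/5)·8 + (1/5)·11 + (3/5)·2 = 5
Mid: (1/5)·1 + (1/5)·8 + (3/5)·8 = 33/5
High: (1/5)·11 + (1/5)·9 + (3/5)·7 = 41/5
Highest expected payoff is 41/5, from High.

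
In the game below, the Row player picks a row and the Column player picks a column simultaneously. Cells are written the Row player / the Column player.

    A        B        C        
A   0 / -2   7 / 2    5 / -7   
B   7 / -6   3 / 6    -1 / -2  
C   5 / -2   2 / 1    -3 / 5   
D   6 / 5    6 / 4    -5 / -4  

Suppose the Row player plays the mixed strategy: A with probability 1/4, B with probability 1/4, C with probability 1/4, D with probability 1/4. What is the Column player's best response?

Compute the Column player's expected payoff from each pure strategy against the given mix.
A: (1/4)·(-2) + (1/4)·(-6) + (1/4)·(-2) + (1/4)·5 = -5/4
B: (1/4)·2 + (1/4)·6 + (1/4)·1 + (1/4)·4 = 13/4
C: (1/4)·(-7) + (1/4)·(-2) + (1/4)·5 + (1/4)·(-4) = -2
Highest expected payoff is 13/4, from B.

B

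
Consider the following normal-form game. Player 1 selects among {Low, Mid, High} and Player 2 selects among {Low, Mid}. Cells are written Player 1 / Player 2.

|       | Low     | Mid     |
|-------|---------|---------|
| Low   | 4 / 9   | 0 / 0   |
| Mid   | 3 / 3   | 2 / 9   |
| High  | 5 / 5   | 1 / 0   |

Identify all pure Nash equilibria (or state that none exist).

Check mutual best responses: a cell is a NE iff neither player can gain by unilaterally deviating.
Player 1's best responses — vs Low: High (payoff 5); vs Mid: Mid (payoff 2).
Player 2's best responses — vs Low: Low (payoff 9); vs Mid: Mid (payoff 9); vs High: Low (payoff 5).
Mutual best responses occur at (Mid, Mid) and (High, Low); at each, neither player gains by switching.

(Mid, Mid) and (High, Low)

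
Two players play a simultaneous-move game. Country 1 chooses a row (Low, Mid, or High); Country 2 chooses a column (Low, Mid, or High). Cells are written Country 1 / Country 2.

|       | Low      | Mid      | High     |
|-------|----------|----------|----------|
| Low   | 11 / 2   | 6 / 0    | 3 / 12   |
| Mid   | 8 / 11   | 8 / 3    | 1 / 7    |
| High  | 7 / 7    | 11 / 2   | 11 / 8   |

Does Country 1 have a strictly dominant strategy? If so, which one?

Check whether one of Country 1's strategies beats all alternatives regardless of what the opponent does.
Low is not dominant: against Mid, Mid gives 8 > 6.
Mid is not dominant: against Low, Low gives 11 > 8.
High is not dominant: against Low, Low gives 11 > 7.
No single strategy is best against every opponent action.

No strictly dominant strategy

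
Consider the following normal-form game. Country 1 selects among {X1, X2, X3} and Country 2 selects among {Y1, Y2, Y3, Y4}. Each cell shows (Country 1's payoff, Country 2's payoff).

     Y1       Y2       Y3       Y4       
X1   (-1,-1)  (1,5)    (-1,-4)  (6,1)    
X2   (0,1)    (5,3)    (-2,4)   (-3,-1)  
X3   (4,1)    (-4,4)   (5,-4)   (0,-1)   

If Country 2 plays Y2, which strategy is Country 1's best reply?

With Country 2 fixed at Y2, Country 1's payoffs are: X1 → 1, X2 → 5, X3 → -4.
The maximum is 5, achieved by X2.

X2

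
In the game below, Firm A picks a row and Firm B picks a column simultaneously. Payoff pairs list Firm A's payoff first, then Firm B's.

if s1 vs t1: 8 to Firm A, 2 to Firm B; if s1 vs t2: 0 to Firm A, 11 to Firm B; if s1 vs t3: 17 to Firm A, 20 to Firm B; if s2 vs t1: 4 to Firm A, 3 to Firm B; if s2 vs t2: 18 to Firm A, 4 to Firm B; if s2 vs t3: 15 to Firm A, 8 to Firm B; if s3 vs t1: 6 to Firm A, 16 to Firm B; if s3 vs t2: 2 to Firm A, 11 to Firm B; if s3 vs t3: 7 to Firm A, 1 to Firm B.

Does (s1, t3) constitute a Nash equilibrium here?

Yes

Holding Firm B at t3: Firm A gets 17 from s1, versus 15 from s2, 7 from s3. No profitable deviation for Firm A.
Holding Firm A at s1: Firm B gets 20 from t3, versus 2 from t1, 11 from t2. No profitable deviation for Firm B either.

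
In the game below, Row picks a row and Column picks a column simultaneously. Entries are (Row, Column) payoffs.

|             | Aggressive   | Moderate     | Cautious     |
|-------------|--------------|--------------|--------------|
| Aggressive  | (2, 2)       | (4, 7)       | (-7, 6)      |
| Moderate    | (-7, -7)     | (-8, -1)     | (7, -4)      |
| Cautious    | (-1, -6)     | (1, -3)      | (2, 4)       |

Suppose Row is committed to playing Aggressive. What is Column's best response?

Moderate

With Row fixed at Aggressive, Column's payoffs are: Aggressive → 2, Moderate → 7, Cautious → 6.
The maximum is 7, achieved by Moderate.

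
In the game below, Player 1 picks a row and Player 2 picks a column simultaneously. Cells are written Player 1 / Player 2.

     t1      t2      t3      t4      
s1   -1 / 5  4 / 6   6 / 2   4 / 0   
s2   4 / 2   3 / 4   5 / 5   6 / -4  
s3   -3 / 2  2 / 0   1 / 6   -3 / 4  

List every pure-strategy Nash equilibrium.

Find each player's best response to every opponent strategy; NE are the intersections.
Player 1's best responses — vs t1: s2 (payoff 4); vs t2: s1 (payoff 4); vs t3: s1 (payoff 6); vs t4: s2 (payoff 6).
Player 2's best responses — vs s1: t2 (payoff 6); vs s2: t3 (payoff 5); vs s3: t3 (payoff 6).
The only mutual best response is (s1, t2); neither player gains by switching there.

(s1, t2)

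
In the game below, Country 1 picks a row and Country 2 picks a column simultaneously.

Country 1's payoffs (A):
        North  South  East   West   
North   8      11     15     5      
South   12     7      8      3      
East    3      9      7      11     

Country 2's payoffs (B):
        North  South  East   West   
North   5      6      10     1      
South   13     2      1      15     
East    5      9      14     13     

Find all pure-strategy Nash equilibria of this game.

Check mutual best responses: a cell is a NE iff neither player can gain by unilaterally deviating.
Country 1's best responses — vs North: South (payoff 12); vs South: North (payoff 11); vs East: North (payoff 15); vs West: East (payoff 11).
Country 2's best responses — vs North: East (payoff 10); vs South: West (payoff 15); vs East: East (payoff 14).
The only mutual best response is (North, East); neither player gains by switching there.

(North, East)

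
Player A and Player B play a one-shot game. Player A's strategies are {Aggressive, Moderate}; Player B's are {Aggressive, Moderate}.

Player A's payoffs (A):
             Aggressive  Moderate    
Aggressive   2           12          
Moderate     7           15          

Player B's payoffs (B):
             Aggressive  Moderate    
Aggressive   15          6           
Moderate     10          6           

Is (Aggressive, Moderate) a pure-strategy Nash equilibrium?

Holding Player B at Moderate: Player A gets 12 from Aggressive but could get 15 by switching to Moderate. Player A has a profitable deviation.

No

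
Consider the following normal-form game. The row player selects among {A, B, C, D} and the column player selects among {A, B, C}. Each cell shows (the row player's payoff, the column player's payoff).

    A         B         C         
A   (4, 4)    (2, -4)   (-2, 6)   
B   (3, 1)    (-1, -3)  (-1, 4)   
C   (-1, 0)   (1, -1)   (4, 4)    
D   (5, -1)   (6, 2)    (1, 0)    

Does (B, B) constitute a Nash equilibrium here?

Holding the column player at B: the row player gets -1 from B but could get 6 by switching to D. The row player has a profitable deviation.

No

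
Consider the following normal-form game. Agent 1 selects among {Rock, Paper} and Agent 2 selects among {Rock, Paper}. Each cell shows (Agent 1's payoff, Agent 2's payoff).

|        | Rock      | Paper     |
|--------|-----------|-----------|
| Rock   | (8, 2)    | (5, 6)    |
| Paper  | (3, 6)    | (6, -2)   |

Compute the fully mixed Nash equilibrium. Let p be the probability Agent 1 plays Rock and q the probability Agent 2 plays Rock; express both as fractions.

p = 2/3, q = 1/6

Each player's mixing probability is pinned down by making the *other* player indifferent.
Agent 2 indifferent between Rock and Paper: p·2 + (1−p)·6 = p·6 + (1−p)·(-2) ⟹ 6 + (-4)p = (-2) + 8p ⟹ p = 2/3.
Agent 1 indifferent between Rock and Paper: q·8 + (1−q)·5 = q·3 + (1−q)·6 ⟹ 5 + 3q = 6 + (-3)q ⟹ q = 1/6.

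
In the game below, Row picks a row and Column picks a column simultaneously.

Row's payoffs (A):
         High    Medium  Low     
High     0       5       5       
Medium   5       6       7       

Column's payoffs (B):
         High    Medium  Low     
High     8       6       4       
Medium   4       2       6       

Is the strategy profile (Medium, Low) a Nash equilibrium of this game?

Yes

Holding Column at Low: Row gets 7 from Medium, versus 5 from High. No profitable deviation for Row.
Holding Row at Medium: Column gets 6 from Low, versus 4 from High, 2 from Medium. No profitable deviation for Column either.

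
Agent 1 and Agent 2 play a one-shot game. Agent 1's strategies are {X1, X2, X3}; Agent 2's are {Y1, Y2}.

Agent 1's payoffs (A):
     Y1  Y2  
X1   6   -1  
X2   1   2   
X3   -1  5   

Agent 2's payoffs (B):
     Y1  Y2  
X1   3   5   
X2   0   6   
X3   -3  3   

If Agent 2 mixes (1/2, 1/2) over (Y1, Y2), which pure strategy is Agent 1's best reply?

X1

Compute Agent 1's expected payoff from each pure strategy against the given mix.
X1: (1/2)·6 + (1/2)·(-1) = 5/2
X2: (1/2)·1 + (1/2)·2 = 3/2
X3: (1/2)·(-1) + (1/2)·5 = 2
Highest expected payoff is 5/2, from X1.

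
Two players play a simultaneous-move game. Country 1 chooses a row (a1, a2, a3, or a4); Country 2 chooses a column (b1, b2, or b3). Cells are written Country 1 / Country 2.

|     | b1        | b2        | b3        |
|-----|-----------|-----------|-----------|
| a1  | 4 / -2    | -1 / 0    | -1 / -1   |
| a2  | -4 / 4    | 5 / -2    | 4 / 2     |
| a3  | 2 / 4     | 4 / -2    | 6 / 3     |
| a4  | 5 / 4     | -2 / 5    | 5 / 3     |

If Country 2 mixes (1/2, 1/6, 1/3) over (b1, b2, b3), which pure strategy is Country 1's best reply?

a4

Country 1's best reply maximizes expected payoff against the mix.
a1: (1/2)·4 + (1/6)·(-1) + (1/3)·(-1) = 3/2
a2: (1/2)·(-4) + (1/6)·5 + (1/3)·4 = 1/6
a3: (1/2)·2 + (1/6)·4 + (1/3)·6 = 11/3
a4: (1/2)·5 + (1/6)·(-2) + (1/3)·5 = 23/6
Highest expected payoff is 23/6, from a4.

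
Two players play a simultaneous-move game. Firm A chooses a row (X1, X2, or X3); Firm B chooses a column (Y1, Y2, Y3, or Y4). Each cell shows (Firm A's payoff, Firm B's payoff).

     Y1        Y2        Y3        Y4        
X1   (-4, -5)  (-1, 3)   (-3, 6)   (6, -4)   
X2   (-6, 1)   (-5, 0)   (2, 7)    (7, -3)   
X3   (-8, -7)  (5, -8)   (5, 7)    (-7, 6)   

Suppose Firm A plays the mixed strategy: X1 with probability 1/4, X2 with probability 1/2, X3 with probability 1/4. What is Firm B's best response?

Y3

Compute Firm B's expected payoff from each pure strategy against the given mix.
Y1: (1/4)·(-5) + (1/2)·1 + (1/4)·(-7) = -5/2
Y2: (1/4)·3 + (1/2)·0 + (1/4)·(-8) = -5/4
Y3: (1/4)·6 + (1/2)·7 + (1/4)·7 = 27/4
Y4: (1/4)·(-4) + (1/2)·(-3) + (1/4)·6 = -1
Highest expected payoff is 27/4, from Y3.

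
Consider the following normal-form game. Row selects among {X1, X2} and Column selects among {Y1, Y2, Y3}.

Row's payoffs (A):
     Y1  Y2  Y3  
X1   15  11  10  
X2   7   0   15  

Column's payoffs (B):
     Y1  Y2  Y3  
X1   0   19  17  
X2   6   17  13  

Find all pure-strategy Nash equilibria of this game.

(X1, Y2)

A profile is a Nash equilibrium when each player is best-responding to the other.
Row's best responses — vs Y1: X1 (payoff 15); vs Y2: X1 (payoff 11); vs Y3: X2 (payoff 15).
Column's best responses — vs X1: Y2 (payoff 19); vs X2: Y2 (payoff 17).
The only mutual best response is (X1, Y2); neither player gains by switching there.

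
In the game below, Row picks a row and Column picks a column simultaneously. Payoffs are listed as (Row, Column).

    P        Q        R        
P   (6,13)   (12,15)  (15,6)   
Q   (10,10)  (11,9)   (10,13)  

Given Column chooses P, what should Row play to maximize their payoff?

With Column fixed at P, Row's payoffs are: P → 6, Q → 10.
The maximum is 10, achieved by Q.

Q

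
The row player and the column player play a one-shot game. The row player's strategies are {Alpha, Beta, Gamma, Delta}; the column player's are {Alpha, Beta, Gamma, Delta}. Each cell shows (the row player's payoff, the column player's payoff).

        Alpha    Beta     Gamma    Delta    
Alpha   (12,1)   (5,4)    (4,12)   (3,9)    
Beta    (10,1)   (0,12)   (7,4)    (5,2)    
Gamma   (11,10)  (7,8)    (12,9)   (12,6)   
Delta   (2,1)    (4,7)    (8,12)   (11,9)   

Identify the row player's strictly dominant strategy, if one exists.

Check whether one of the row player's strategies beats all alternatives regardless of what the opponent does.
Alpha is not dominant: against Beta, Gamma gives 7 > 5.
Beta is not dominant: against Alpha, Alpha gives 12 > 10.
Gamma is not dominant: against Alpha, Alpha gives 12 > 11.
Delta is not dominant: against Alpha, Alpha gives 12 > 2.
No single strategy is best against every opponent action.

None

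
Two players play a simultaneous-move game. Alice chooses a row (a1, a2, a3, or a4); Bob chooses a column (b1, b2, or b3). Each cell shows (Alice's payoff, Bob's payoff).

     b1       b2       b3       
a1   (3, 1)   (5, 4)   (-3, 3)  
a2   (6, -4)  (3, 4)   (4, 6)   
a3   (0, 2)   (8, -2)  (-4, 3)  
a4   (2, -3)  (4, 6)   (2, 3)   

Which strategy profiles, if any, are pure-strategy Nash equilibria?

(a2, b3)

A profile is a Nash equilibrium when each player is best-responding to the other.
Alice's best responses — vs b1: a2 (payoff 6); vs b2: a3 (payoff 8); vs b3: a2 (payoff 4).
Bob's best responses — vs a1: b2 (payoff 4); vs a2: b3 (payoff 6); vs a3: b3 (payoff 3); vs a4: b2 (payoff 6).
The only mutual best response is (a2, b3); neither player gains by switching there.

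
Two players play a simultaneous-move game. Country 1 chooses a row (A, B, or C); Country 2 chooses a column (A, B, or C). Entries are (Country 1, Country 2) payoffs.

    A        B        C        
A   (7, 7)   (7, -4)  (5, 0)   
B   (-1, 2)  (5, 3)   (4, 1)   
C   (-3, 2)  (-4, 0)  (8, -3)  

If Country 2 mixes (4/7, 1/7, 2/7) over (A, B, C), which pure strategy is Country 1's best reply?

A

Country 1's best reply maximizes expected payoff against the mix.
A: (4/7)·7 + (1/7)·7 + (2/7)·5 = 45/7
B: (4/7)·(-1) + (1/7)·5 + (2/7)·4 = 9/7
C: (4/7)·(-3) + (1/7)·(-4) + (2/7)·8 = 0
Highest expected payoff is 45/7, from A.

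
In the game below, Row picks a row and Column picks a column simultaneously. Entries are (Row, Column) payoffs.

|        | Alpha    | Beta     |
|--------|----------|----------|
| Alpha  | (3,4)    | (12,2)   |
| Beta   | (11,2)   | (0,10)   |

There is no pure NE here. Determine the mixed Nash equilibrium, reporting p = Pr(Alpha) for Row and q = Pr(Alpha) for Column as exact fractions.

Each player's mixing probability is pinned down by making the *other* player indifferent.
Column indifferent between Alpha and Beta: p·4 + (1−p)·2 = p·2 + (1−p)·10 ⟹ 2 + 2p = 10 + (-8)p ⟹ p = 4/5.
Row indifferent between Alpha and Beta: q·3 + (1−q)·12 = q·11 + (1−q)·0 ⟹ 12 + (-9)q = 0 + 11q ⟹ q = 3/5.

p = 4/5, q = 3/5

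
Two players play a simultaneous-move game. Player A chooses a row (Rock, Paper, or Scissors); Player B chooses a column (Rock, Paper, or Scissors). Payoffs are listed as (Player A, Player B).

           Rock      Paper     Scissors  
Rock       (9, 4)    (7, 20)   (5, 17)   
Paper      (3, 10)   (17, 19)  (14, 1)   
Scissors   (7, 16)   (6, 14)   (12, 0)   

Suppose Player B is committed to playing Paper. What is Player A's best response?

With Player B fixed at Paper, Player A's payoffs are: Rock → 7, Paper → 17, Scissors → 6.
The maximum is 17, achieved by Paper.

Paper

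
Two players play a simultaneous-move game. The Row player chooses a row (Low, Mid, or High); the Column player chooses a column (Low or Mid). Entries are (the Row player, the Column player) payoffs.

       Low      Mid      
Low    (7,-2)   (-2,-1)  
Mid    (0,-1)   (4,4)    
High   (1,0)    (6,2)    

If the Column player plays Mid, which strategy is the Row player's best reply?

High

With the Column player fixed at Mid, the Row player's payoffs are: Low → -2, Mid → 4, High → 6.
The maximum is 6, achieved by High.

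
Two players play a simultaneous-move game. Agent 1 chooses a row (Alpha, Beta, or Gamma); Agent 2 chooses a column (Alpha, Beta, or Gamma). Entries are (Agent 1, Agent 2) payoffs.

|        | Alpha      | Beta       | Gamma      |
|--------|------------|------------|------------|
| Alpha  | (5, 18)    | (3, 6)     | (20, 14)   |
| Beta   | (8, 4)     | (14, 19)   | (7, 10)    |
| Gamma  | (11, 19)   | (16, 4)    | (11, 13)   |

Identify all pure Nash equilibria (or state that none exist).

Check mutual best responses: a cell is a NE iff neither player can gain by unilaterally deviating.
Agent 1's best responses — vs Alpha: Gamma (payoff 11); vs Beta: Gamma (payoff 16); vs Gamma: Alpha (payoff 20).
Agent 2's best responses — vs Alpha: Alpha (payoff 18); vs Beta: Beta (payoff 19); vs Gamma: Alpha (payoff 19).
The only mutual best response is (Gamma, Alpha); neither player gains by switching there.

(Gamma, Alpha)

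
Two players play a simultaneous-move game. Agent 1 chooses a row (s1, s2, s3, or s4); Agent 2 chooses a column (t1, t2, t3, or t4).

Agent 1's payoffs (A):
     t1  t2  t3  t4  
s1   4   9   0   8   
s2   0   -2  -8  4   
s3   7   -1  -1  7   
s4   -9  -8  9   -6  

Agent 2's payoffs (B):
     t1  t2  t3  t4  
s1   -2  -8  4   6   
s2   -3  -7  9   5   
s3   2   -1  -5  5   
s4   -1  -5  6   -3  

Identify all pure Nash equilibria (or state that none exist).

(s1, t4) and (s4, t3)

Check mutual best responses: a cell is a NE iff neither player can gain by unilaterally deviating.
Agent 1's best responses — vs t1: s3 (payoff 7); vs t2: s1 (payoff 9); vs t3: s4 (payoff 9); vs t4: s1 (payoff 8).
Agent 2's best responses — vs s1: t4 (payoff 6); vs s2: t3 (payoff 9); vs s3: t4 (payoff 5); vs s4: t3 (payoff 6).
Mutual best responses occur at (s1, t4) and (s4, t3); at each, neither player gains by switching.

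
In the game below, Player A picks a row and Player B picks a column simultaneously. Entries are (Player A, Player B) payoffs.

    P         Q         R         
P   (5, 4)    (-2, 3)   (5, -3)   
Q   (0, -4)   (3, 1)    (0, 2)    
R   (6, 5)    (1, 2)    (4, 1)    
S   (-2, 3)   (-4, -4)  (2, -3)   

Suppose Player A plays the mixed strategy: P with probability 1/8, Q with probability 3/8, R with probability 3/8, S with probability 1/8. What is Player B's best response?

Player B's best reply maximizes expected payoff against the mix.
P: (1/8)·4 + (3/8)·(-4) + (3/8)·5 + (1/8)·3 = 5/4
Q: (1/8)·3 + (3/8)·1 + (3/8)·2 + (1/8)·(-4) = 1
R: (1/8)·(-3) + (3/8)·2 + (3/8)·1 + (1/8)·(-3) = 3/8
Highest expected payoff is 5/4, from P.

P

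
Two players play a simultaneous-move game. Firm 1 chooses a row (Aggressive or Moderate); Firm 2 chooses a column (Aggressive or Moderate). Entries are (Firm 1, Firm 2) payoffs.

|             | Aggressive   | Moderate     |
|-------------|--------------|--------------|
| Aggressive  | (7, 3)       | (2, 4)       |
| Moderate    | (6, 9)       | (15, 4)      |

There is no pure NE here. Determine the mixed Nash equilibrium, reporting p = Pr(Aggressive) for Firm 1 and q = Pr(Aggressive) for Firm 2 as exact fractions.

p = 5/6, q = 13/14

Each player's mixing probability is pinned down by making the *other* player indifferent.
Firm 2 indifferent between Aggressive and Moderate: p·3 + (1−p)·9 = p·4 + (1−p)·4 ⟹ 9 + (-6)p = 4 + 0p ⟹ p = 5/6.
Firm 1 indifferent between Aggressive and Moderate: q·7 + (1−q)·2 = q·6 + (1−q)·15 ⟹ 2 + 5q = 15 + (-9)q ⟹ q = 13/14.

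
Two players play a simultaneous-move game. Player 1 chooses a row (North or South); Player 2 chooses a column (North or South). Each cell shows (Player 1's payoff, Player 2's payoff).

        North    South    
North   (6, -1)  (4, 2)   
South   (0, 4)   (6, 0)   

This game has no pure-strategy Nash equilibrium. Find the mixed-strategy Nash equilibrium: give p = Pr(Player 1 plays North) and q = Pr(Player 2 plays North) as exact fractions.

p = 4/7, q = 1/4

Each player's mixing probability is pinned down by making the *other* player indifferent.
Player 2 indifferent between North and South: p·(-1) + (1−p)·4 = p·2 + (1−p)·0 ⟹ 4 + (-5)p = 0 + 2p ⟹ p = 4/7.
Player 1 indifferent between North and South: q·6 + (1−q)·4 = q·0 + (1−q)·6 ⟹ 4 + 2q = 6 + (-6)q ⟹ q = 1/4.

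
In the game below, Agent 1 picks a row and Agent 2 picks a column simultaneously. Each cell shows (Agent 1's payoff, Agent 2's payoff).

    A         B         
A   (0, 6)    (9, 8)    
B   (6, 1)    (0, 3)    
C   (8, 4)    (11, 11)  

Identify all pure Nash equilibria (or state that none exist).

(C, B)

Find each player's best response to every opponent strategy; NE are the intersections.
Agent 1's best responses — vs A: C (payoff 8); vs B: C (payoff 11).
Agent 2's best responses — vs A: B (payoff 8); vs B: B (payoff 3); vs C: B (payoff 11).
The only mutual best response is (C, B); neither player gains by switching there.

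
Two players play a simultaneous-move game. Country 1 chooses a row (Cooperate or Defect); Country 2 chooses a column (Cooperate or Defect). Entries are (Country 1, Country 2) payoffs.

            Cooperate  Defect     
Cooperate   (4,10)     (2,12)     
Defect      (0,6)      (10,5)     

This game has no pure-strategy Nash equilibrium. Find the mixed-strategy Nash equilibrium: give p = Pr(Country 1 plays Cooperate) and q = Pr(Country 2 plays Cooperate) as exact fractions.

p = 1/3, q = 2/3

Each player's mixing probability is pinned down by making the *other* player indifferent.
Country 2 indifferent between Cooperate and Defect: p·10 + (1−p)·6 = p·12 + (1−p)·5 ⟹ 6 + 4p = 5 + 7p ⟹ p = 1/3.
Country 1 indifferent between Cooperate and Defect: q·4 + (1−q)·2 = q·0 + (1−q)·10 ⟹ 2 + 2q = 10 + (-10)q ⟹ q = 2/3.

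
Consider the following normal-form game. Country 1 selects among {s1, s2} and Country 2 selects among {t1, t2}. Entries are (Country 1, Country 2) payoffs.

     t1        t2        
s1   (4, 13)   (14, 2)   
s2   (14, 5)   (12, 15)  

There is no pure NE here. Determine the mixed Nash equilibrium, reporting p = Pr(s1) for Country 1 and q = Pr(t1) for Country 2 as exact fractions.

Each player's mixing probability is pinned down by making the *other* player indifferent.
Country 2 indifferent between t1 and t2: p·13 + (1−p)·5 = p·2 + (1−p)·15 ⟹ 5 + 8p = 15 + (-13)p ⟹ p = 10/21.
Country 1 indifferent between s1 and s2: q·4 + (1−q)·14 = q·14 + (1−q)·12 ⟹ 14 + (-10)q = 12 + 2q ⟹ q = 1/6.

p = 10/21, q = 1/6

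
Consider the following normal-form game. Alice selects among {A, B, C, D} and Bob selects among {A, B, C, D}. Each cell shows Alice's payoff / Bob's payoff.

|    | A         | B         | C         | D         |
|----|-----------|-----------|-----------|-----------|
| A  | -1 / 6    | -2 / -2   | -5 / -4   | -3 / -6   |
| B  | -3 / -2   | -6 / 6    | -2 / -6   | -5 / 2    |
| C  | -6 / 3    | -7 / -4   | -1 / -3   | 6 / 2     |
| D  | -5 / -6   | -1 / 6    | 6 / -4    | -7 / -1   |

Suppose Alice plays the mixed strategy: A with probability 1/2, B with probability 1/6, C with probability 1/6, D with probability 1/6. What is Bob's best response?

A

Compute Bob's expected payoff from each pure strategy against the given mix.
A: (1/2)·6 + (1/6)·(-2) + (1/6)·3 + (1/6)·(-6) = 13/6
B: (1/2)·(-2) + (1/6)·6 + (1/6)·(-4) + (1/6)·6 = 1/3
C: (1/2)·(-4) + (1/6)·(-6) + (1/6)·(-3) + (1/6)·(-4) = -25/6
D: (1/2)·(-6) + (1/6)·2 + (1/6)·2 + (1/6)·(-1) = -5/2
Highest expected payoff is 13/6, from A.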